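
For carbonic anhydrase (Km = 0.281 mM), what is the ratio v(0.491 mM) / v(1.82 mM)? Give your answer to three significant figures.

Since Vmax cancels, v₂/v₁ = [S]₂(Km+[S]₁) / [S]₁(Km+[S]₂).
= 0.491×(0.281+1.82) / (1.82×(0.281+0.491)) = 1.032/1.405 = 0.734.

0.734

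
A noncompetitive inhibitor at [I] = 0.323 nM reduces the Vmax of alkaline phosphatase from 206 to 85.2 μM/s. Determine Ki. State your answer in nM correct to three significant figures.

Noncompetitive: Vmax,app = Vmax/α with α = 1 + [I]/Ki.
α = Vmax/Vmax,app = 206/85.2 = 2.418.
Since α = 1 + [I]/Ki, [I]/Ki = 2.418 − 1 = 1.418 and Ki = 0.323/1.418 = 0.228 nM.

0.228 nM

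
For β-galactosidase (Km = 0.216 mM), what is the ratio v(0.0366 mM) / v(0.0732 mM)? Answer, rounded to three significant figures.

Since Vmax cancels, v₂/v₁ = [S]₂(Km+[S]₁) / [S]₁(Km+[S]₂).
= 0.0366×(0.216+0.0732) / (0.0732×(0.216+0.0366)) = 0.01058/0.01849 = 0.572.

0.572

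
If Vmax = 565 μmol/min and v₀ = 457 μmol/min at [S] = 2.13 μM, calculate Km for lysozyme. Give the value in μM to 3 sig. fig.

0.503 μM

v/Vmax = 457/565 = 0.8088 = [S]/(Km+[S]).
So Km + [S] = [S]/0.8088 = 2.633 μM, giving Km = 2.633 − 2.13 = 0.503 μM.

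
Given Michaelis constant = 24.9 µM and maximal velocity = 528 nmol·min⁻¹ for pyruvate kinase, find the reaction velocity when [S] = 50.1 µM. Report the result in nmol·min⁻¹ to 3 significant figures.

[S]/(Km+[S]) = 50.1/75.00 = 0.6680, the fractional saturation.
v = 0.6680 × Vmax = 0.6680 × 528 = 353 nmol·min⁻¹.

353 nmol·min⁻¹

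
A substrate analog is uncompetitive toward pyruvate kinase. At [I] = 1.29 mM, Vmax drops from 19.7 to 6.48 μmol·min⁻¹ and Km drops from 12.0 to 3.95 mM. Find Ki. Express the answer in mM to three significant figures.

0.632 mM

Uncompetitive: Vmax,app = Vmax/α (and Km,app = Km/α) with α = 1 + [I]/Ki.
α = Vmax/Vmax,app = 19.7/6.48 = 3.040.
Since α = 1 + [I]/Ki, [I]/Ki = 3.040 − 1 = 2.040 and Ki = 1.29/2.040 = 0.632 mM.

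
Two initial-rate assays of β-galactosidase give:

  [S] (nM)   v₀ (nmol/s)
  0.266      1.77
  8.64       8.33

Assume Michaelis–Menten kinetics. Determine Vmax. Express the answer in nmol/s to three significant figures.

9.44 nmol/s

From v = Vmax[S]/(Km+[S]), each point gives Vmax = v(Km+[S])/[S].
Equating: 1.77(Km+0.266)/0.266 = 8.33(Km+8.64)/8.64.
6.654·Km + 1.77 = 0.9641·Km + 8.33, so (6.654 − 0.9641)·Km = 8.33 − 1.77.
Km = 6.560/5.690 = 1.15 nM; then Vmax = 1.77(1.15+0.266)/0.266 = 9.44 nmol/s.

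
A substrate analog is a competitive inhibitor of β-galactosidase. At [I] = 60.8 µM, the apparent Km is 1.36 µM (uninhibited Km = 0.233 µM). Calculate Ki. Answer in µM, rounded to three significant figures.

Competitive: Km,app = α·Km with α = 1 + [I]/Ki.
α = Km,app/Km = 1.36/0.233 = 5.837.
Ki = [I]/(α − 1) = 60.8/4.837 = 12.6 µM.

12.6 µM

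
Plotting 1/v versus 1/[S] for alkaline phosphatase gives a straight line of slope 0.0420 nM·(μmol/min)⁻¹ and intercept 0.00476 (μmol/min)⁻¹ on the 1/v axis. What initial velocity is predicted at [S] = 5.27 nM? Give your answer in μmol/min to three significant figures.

The y-intercept is 1/Vmax, so Vmax = 1/0.00476 = 210 μmol/min.
The slope is Km/Vmax, so Km = 0.0420 × 210 = 8.82 nM.
Then v = 210 × 5.27/(8.82 + 5.27) = 78.6 μmol/min.

78.6 μmol/min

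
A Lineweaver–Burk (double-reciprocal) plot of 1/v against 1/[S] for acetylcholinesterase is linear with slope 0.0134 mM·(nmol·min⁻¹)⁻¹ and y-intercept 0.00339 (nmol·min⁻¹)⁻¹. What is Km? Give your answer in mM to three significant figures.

3.95 mM

y-intercept = 1/Vmax ⇒ Vmax = 295 nmol·min⁻¹; slope = Km/Vmax ⇒ Km = slope × Vmax.
Km = 0.0134 × 295 = 3.95 mM.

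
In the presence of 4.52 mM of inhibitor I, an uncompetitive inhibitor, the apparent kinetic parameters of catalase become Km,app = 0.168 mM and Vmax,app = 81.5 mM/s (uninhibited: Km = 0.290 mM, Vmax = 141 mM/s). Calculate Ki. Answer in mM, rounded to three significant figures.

6.19 mM

Uncompetitive: Vmax,app = Vmax/α (and Km,app = Km/α) with α = 1 + [I]/Ki.
α = Vmax/Vmax,app = 141/81.5 = 1.730.
Ki = [I]/(α − 1) = 4.52/0.7301 = 6.19 mM.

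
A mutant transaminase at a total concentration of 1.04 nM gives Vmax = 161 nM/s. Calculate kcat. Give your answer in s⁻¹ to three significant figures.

kcat = Vmax/[E]total = 161 nM/s / 1.04 nM = 155 s⁻¹.

155 s⁻¹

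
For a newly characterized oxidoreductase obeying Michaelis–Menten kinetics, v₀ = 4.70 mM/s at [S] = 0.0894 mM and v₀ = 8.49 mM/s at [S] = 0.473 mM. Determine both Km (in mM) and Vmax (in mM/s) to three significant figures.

In reciprocal form, 1/v = (Km/Vmax)·(1/[S]) + 1/Vmax. The two points give (1/[S], 1/v) = (11.19, 0.2128) and (2.114, 0.1178).
Slope = (0.2128 − 0.1178)/(11.19 − 2.114) = 0.01047; intercept = 0.2128 − 0.01047×11.19 = 0.09565.
Vmax = 1/intercept = 10.5 mM/s; Km = slope × Vmax = 0.01047 × 10.5 = 0.109 mM.

Km = 0.109 mM; Vmax = 10.5 mM/s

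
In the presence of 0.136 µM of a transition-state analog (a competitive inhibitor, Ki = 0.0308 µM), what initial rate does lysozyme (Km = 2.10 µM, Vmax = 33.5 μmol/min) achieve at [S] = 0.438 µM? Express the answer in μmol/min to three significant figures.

α = 1 + [I]/Ki = 1 + 0.136/0.0308 = 5.416.
For a competitive inhibitor, Vmax is unchanged and the apparent Km becomes α·Km: Km,app = 11.4 µM, Vmax,app = 33.5 μmol/min.
v = Vmax,app·[S]/(Km,app + [S]) = 33.5 × 0.438/(11.4 + 0.438) = 1.24 μmol/min.

1.24 μmol/min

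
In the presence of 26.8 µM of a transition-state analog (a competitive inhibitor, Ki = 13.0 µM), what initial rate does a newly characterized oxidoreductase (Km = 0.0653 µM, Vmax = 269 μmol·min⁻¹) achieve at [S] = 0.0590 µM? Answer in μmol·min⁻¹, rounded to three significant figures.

61.3 μmol·min⁻¹

With α = 1 + [I]/Ki = 1 + 26.8/13.0 = 3.062, the competitive rate law is v = Vmax[S] / (αKm + [S]).
v = 269×0.0590 / (3.062×0.0653 + 0.0590) = 15.87/0.2589 = 61.3 μmol·min⁻¹.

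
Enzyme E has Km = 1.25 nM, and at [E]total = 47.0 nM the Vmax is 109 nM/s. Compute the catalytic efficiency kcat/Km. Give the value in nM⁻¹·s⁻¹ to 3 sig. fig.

kcat = Vmax/[E]total = 109/47.0 = 2.32 s⁻¹.
kcat/Km = 2.32/1.25 = 1.86 nM⁻¹·s⁻¹.

1.86 nM⁻¹·s⁻¹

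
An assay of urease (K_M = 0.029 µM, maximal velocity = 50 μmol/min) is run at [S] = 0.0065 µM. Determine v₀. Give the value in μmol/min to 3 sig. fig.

v = Vmax·[S]/(Km + [S]) = 50 × 0.0065 / (0.029 + 0.0065)
  = 0.3250 / 0.03550 = 9.15 μmol/min.

9.15 μmol/min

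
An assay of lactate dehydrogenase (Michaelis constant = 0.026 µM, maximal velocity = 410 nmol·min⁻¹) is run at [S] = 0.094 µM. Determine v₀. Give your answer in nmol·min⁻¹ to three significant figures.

v = Vmax·[S]/(Km + [S]) = 410 × 0.094 / (0.026 + 0.094)
  = 38.54 / 0.1200 = 321 nmol·min⁻¹.

321 nmol·min⁻¹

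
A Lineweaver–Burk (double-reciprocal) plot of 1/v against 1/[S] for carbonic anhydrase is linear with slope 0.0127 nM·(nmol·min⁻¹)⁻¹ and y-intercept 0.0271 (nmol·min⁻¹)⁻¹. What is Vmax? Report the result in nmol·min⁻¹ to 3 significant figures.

36.9 nmol·min⁻¹

The y-intercept of a Lineweaver–Burk plot equals 1/Vmax, so Vmax = 1/0.0271 = 36.9 nmol·min⁻¹.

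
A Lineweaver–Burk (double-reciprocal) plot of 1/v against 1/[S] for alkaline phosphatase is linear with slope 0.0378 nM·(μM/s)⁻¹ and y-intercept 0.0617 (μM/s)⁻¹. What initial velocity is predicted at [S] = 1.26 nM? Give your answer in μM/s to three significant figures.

10.9 μM/s

The y-intercept is 1/Vmax, so Vmax = 1/0.0617 = 16.2 μM/s.
The slope is Km/Vmax, so Km = 0.0378 × 16.2 = 0.613 nM.
Then v = 16.2 × 1.26/(0.613 + 1.26) = 10.9 μM/s.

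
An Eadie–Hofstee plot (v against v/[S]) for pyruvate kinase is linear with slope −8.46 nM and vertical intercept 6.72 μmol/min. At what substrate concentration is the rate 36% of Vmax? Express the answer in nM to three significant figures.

4.76 nM

The Eadie–Hofstee slope gives Km = 8.46 nM (slope = −Km).
v/Vmax = [S]/(Km+[S]) = 0.36 ⇒ [S] = Km·0.36/(1−0.36) = 8.46 × 0.5625 = 4.76 nM.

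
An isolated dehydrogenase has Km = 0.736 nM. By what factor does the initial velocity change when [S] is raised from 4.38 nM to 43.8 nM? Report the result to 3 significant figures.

Since Vmax cancels, v₂/v₁ = [S]₂(Km+[S]₁) / [S]₁(Km+[S]₂).
= 43.8×(0.736+4.38) / (4.38×(0.736+43.8)) = 224.1/195.1 = 1.15.

1.15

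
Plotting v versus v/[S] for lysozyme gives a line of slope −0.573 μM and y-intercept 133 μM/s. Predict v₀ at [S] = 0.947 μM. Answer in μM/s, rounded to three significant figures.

In the Eadie–Hofstee form v = Vmax − Km·(v/[S]), the slope is −Km and the intercept is Vmax, so Km = 0.573 μM and Vmax = 133 μM/s.
v = 133 × 0.947/(0.573 + 0.947) = 82.9 μM/s.

82.9 μM/s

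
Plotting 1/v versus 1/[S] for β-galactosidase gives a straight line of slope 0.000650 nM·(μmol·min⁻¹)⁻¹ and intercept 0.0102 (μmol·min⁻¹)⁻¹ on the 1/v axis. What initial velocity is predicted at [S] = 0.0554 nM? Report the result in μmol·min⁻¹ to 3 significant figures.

The y-intercept is 1/Vmax, so Vmax = 1/0.0102 = 98.0 μmol·min⁻¹.
The slope is Km/Vmax, so Km = 0.000650 × 98.0 = 0.0637 nM.
Then v = 98.0 × 0.0554/(0.0637 + 0.0554) = 45.6 μmol·min⁻¹.

45.6 μmol·min⁻¹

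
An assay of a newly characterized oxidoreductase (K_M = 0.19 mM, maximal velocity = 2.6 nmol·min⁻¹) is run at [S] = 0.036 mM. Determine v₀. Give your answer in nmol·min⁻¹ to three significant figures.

0.414 nmol·min⁻¹

v = Vmax·[S]/(Km + [S]) = 2.6 × 0.036 / (0.19 + 0.036)
  = 0.09360 / 0.2260 = 0.414 nmol·min⁻¹.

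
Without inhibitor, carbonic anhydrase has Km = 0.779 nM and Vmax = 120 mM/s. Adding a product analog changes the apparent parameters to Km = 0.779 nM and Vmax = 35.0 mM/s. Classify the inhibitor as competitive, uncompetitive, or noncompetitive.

noncompetitive

Vmax decreases (120 → 35.0 mM/s) while Km is unchanged — pure noncompetitive inhibition.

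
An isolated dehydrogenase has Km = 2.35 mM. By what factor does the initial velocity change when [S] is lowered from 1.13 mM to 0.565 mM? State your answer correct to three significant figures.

The fractional saturations are [S]/(Km+[S]) = 1.13/3.480 = 0.3247 and 0.565/2.915 = 0.1938.
v₂/v₁ is just their ratio: 0.1938/0.3247 = 0.597.

0.597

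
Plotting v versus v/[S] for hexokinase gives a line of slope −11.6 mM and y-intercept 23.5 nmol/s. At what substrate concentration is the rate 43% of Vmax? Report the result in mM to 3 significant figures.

8.75 mM

The Eadie–Hofstee slope gives Km = 11.6 mM (slope = −Km).
v/Vmax = [S]/(Km+[S]) = 0.43 ⇒ [S] = Km·0.43/(1−0.43) = 11.6 × 0.7544 = 8.75 mM.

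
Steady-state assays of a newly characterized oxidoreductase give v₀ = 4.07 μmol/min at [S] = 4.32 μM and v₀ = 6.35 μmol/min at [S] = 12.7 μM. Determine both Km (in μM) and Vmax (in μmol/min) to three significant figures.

From v = Vmax[S]/(Km+[S]), each point gives Vmax = v(Km+[S])/[S].
Equating: 4.07(Km+4.32)/4.32 = 6.35(Km+12.7)/12.7.
0.9421·Km + 4.07 = 0.5000·Km + 6.35, so (0.9421 − 0.5000)·Km = 6.35 − 4.07.
Km = 2.280/0.4421 = 5.16 μM; then Vmax = 4.07(5.16+4.32)/4.32 = 8.93 μmol/min.

Km = 5.16 μM; Vmax = 8.93 μmol/min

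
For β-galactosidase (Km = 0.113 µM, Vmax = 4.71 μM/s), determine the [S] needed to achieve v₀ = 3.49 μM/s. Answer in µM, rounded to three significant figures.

The required fractional saturation is v/Vmax = 3.49/4.71 = 0.7410.
Then [S]/(Km+[S]) = 0.7410 ⇒ [S] = 0.113 × 0.7410/(1 − 0.7410) = 0.323 µM.

0.323 µM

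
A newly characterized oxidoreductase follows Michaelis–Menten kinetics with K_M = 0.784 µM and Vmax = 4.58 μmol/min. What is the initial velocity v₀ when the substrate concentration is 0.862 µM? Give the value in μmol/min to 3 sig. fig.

2.40 μmol/min

v = Vmax·[S]/(Km + [S]) = 4.58 × 0.862 / (0.784 + 0.862)
  = 3.948 / 1.646 = 2.40 μmol/min.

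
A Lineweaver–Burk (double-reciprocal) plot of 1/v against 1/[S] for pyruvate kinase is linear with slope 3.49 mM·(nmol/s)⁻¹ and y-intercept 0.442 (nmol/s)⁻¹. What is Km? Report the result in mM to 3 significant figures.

y-intercept = 1/Vmax ⇒ Vmax = 2.26 nmol/s; slope = Km/Vmax ⇒ Km = slope × Vmax.
Km = 3.49 × 2.26 = 7.90 mM.

7.90 mM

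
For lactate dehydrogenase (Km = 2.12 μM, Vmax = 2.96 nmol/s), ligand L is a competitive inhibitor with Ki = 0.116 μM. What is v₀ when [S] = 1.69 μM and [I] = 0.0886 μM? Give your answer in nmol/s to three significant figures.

0.921 nmol/s

α = 1 + [I]/Ki = 1 + 0.0886/0.116 = 1.764.
For a competitive inhibitor, Vmax is unchanged and the apparent Km becomes α·Km: Km,app = 3.74 μM, Vmax,app = 2.96 nmol/s.
v = Vmax,app·[S]/(Km,app + [S]) = 2.96 × 1.69/(3.74 + 1.69) = 0.921 nmol/s.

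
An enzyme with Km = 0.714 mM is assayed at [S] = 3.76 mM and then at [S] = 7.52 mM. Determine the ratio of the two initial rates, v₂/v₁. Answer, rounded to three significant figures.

Since Vmax cancels, v₂/v₁ = [S]₂(Km+[S]₁) / [S]₁(Km+[S]₂).
= 7.52×(0.714+3.76) / (3.76×(0.714+7.52)) = 33.64/30.96 = 1.09.

1.09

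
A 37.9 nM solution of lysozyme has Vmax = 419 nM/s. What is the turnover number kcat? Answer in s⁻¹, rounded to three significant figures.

11.1 s⁻¹

kcat = Vmax/[E]total = 419 nM/s / 37.9 nM = 11.1 s⁻¹.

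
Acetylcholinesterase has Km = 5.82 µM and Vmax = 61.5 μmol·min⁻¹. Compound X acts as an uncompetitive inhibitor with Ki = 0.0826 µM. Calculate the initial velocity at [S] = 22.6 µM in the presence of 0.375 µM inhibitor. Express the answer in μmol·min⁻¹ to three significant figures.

With α = 1 + [I]/Ki = 1 + 0.375/0.0826 = 5.540, the uncompetitive rate law is v = (Vmax/α)·[S] / (Km/α + [S]).
v = (61.5/5.540)×22.6 / (5.82/5.540 + 22.6) = 250.9/23.65 = 10.6 μmol·min⁻¹.

10.6 μmol·min⁻¹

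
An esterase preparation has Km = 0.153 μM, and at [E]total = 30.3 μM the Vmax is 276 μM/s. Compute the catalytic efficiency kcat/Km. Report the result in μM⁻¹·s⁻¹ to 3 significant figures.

59.5 μM⁻¹·s⁻¹

kcat = Vmax/[E]total = 276/30.3 = 9.11 s⁻¹.
kcat/Km = 9.11/0.153 = 59.5 μM⁻¹·s⁻¹.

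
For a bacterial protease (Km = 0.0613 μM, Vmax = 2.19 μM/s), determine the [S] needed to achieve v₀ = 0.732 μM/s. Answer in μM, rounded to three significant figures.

0.0308 μM

Rearranging v = Vmax[S]/(Km+[S]) gives [S] = Km·v/(Vmax − v).
[S] = 0.0613 × 0.732 / (2.19 − 0.732) = 0.04487/1.458 = 0.0308 μM.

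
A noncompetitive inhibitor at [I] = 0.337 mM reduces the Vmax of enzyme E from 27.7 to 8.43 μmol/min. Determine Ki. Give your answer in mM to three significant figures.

Noncompetitive: Vmax,app = Vmax/α with α = 1 + [I]/Ki.
α = Vmax/Vmax,app = 27.7/8.43 = 3.286.
Ki = [I]/(α − 1) = 0.337/2.286 = 0.147 mM.

0.147 mM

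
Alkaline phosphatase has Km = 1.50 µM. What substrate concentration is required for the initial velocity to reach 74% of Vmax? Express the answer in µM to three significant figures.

4.27 µM

v/Vmax = [S]/(Km+[S]) = 0.74, so [S] = Km·0.74/(1 − 0.74) = 1.50 × 2.846.
[S] = 4.27 µM.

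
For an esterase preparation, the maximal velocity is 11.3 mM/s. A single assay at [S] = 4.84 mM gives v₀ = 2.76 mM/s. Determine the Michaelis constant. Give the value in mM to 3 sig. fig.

15.0 mM

v/Vmax = 2.76/11.3 = 0.2442 = [S]/(Km+[S]).
So Km + [S] = [S]/0.2442 = 19.82 mM, giving Km = 19.82 − 4.84 = 15.0 mM.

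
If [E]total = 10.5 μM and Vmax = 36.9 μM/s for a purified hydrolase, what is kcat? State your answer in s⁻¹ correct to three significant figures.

kcat = Vmax/[E]total = 36.9 μM/s / 10.5 μM = 3.51 s⁻¹.

3.51 s⁻¹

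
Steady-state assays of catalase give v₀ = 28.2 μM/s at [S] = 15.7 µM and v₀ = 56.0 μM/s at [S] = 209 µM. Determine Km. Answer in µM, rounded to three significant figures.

From v = Vmax[S]/(Km+[S]), each point gives Vmax = v(Km+[S])/[S].
Equating: 28.2(Km+15.7)/15.7 = 56.0(Km+209)/209.
1.796·Km + 28.2 = 0.2679·Km + 56.0, so (1.796 − 0.2679)·Km = 56.0 − 28.2.
Km = 27.80/1.528 = 18.2 µM; then Vmax = 28.2(18.2+15.7)/15.7 = 60.9 μM/s.

18.2 µM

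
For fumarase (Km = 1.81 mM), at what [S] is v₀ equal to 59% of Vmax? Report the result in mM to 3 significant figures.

2.60 mM

v/Vmax = [S]/(Km+[S]) = 0.59, so [S] = Km·0.59/(1 − 0.59) = 1.81 × 1.439.
[S] = 2.60 mM.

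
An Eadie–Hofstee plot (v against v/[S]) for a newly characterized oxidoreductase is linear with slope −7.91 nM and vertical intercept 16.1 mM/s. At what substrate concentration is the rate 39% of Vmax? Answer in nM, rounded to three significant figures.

The Eadie–Hofstee slope gives Km = 7.91 nM (slope = −Km).
v/Vmax = [S]/(Km+[S]) = 0.39 ⇒ [S] = Km·0.39/(1−0.39) = 7.91 × 0.6393 = 5.06 nM.

5.06 nM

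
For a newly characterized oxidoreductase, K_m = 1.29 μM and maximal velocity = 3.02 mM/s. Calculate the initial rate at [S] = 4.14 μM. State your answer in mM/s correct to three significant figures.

v = Vmax·[S]/(Km + [S]) = 3.02 × 4.14 / (1.29 + 4.14)
  = 12.50 / 5.430 = 2.30 mM/s.

2.30 mM/s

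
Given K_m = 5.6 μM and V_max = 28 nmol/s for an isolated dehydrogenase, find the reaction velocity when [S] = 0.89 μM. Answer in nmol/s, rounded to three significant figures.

3.84 nmol/s

v = Vmax·[S]/(Km + [S]) = 28 × 0.89 / (5.6 + 0.89)
  = 24.92 / 6.490 = 3.84 nmol/s.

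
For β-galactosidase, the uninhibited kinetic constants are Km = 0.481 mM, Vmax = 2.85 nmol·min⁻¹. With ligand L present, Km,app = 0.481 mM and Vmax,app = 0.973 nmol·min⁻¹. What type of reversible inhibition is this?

noncompetitive

Vmax decreases (2.85 → 0.973 nmol·min⁻¹) while Km is unchanged — pure noncompetitive inhibition.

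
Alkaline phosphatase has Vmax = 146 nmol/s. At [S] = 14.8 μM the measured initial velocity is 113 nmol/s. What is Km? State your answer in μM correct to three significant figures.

v/Vmax = 113/146 = 0.7740 = [S]/(Km+[S]).
So Km + [S] = [S]/0.7740 = 19.12 μM, giving Km = 19.12 − 14.8 = 4.32 μM.

4.32 μM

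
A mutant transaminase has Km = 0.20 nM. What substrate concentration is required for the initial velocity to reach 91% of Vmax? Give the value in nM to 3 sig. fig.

2.02 nM

v/Vmax = [S]/(Km+[S]) = 0.91, so [S] = Km·0.91/(1 − 0.91) = 0.20 × 10.11.
[S] = 2.02 nM.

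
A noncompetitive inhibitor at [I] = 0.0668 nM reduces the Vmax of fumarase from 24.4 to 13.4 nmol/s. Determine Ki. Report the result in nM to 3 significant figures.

0.0814 nM

Noncompetitive: Vmax,app = Vmax/α with α = 1 + [I]/Ki.
α = Vmax/Vmax,app = 24.4/13.4 = 1.821.
Since α = 1 + [I]/Ki, [I]/Ki = 1.821 − 1 = 0.8209 and Ki = 0.0668/0.8209 = 0.0814 nM.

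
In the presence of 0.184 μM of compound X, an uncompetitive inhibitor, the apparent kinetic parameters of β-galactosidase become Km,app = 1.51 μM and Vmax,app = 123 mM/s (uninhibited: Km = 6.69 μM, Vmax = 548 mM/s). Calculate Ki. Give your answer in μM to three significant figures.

0.0533 μM

Uncompetitive: Vmax,app = Vmax/α (and Km,app = Km/α) with α = 1 + [I]/Ki.
α = Vmax/Vmax,app = 548/123 = 4.455.
Ki = [I]/(α − 1) = 0.184/3.455 = 0.0533 μM.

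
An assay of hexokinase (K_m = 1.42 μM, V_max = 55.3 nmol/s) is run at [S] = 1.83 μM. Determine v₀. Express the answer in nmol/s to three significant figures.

31.1 nmol/s

[S]/(Km+[S]) = 1.83/3.250 = 0.5631, the fractional saturation.
v = 0.5631 × Vmax = 0.5631 × 55.3 = 31.1 nmol/s.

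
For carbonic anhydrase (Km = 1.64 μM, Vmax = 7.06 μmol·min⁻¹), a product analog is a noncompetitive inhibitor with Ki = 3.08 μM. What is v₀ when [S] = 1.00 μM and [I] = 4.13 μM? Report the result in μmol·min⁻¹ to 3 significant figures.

α = 1 + [I]/Ki = 1 + 4.13/3.08 = 2.341.
For a noncompetitive inhibitor, Vmax is reduced to Vmax/α while Km is unchanged: Km,app = 1.64 μM, Vmax,app = 3.02 μmol·min⁻¹.
v = Vmax,app·[S]/(Km,app + [S]) = 3.02 × 1.00/(1.64 + 1.00) = 1.14 μmol·min⁻¹.

1.14 μmol·min⁻¹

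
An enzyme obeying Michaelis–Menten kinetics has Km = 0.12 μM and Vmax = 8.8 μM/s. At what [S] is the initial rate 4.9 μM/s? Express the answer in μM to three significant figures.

0.151 μM

The required fractional saturation is v/Vmax = 4.9/8.8 = 0.5568.
Then [S]/(Km+[S]) = 0.5568 ⇒ [S] = 0.12 × 0.5568/(1 − 0.5568) = 0.151 μM.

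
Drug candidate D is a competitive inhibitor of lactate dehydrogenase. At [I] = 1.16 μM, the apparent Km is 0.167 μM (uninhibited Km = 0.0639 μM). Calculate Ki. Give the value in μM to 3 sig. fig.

0.719 μM

Competitive: Km,app = α·Km with α = 1 + [I]/Ki.
α = Km,app/Km = 0.167/0.0639 = 2.613.
Since α = 1 + [I]/Ki, [I]/Ki = 2.613 − 1 = 1.613 and Ki = 1.16/1.613 = 0.719 μM.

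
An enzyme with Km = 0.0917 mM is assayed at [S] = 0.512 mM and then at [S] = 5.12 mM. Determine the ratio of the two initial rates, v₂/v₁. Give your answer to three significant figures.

1.16

The fractional saturations are [S]/(Km+[S]) = 0.512/0.6037 = 0.8481 and 5.12/5.212 = 0.9824.
v₂/v₁ is just their ratio: 0.9824/0.8481 = 1.16.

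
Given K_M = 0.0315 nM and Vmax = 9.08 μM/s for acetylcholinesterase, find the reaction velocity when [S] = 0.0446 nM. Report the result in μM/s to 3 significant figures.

[S]/(Km+[S]) = 0.0446/0.07610 = 0.5861, the fractional saturation.
v = 0.5861 × Vmax = 0.5861 × 9.08 = 5.32 μM/s.

5.32 μM/s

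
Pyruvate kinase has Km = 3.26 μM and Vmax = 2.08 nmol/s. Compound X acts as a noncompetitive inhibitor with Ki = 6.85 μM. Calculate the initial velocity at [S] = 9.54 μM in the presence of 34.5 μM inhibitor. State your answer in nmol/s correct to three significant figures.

0.257 nmol/s

α = 1 + [I]/Ki = 1 + 34.5/6.85 = 6.036.
For a noncompetitive inhibitor, Vmax is reduced to Vmax/α while Km is unchanged: Km,app = 3.26 μM, Vmax,app = 0.345 nmol/s.
v = Vmax,app·[S]/(Km,app + [S]) = 0.345 × 9.54/(3.26 + 9.54) = 0.257 nmol/s.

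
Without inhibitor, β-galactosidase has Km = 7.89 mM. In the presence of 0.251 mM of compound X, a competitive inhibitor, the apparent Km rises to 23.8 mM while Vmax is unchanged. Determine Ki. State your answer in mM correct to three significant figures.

Competitive: Km,app = α·Km with α = 1 + [I]/Ki.
α = Km,app/Km = 23.8/7.89 = 3.016.
Since α = 1 + [I]/Ki, [I]/Ki = 3.016 − 1 = 2.016 and Ki = 0.251/2.016 = 0.124 mM.

0.124 mM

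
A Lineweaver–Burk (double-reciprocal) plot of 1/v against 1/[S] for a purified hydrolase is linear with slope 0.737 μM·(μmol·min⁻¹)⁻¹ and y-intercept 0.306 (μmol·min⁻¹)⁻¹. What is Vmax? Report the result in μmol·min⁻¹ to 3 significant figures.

3.27 μmol·min⁻¹

The y-intercept of a Lineweaver–Burk plot equals 1/Vmax, so Vmax = 1/0.306 = 3.27 μmol·min⁻¹.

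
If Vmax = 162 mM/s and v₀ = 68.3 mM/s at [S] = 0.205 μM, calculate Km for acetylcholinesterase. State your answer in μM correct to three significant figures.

v/Vmax = 68.3/162 = 0.4216 = [S]/(Km+[S]).
So Km + [S] = [S]/0.4216 = 0.4862 μM, giving Km = 0.4862 − 0.205 = 0.281 μM.

0.281 μM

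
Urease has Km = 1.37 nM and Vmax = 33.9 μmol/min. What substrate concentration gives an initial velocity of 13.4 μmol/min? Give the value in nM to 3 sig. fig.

0.896 nM

Rearranging v = Vmax[S]/(Km+[S]) gives [S] = Km·v/(Vmax − v).
[S] = 1.37 × 13.4 / (33.9 − 13.4) = 18.36/20.50 = 0.896 nM.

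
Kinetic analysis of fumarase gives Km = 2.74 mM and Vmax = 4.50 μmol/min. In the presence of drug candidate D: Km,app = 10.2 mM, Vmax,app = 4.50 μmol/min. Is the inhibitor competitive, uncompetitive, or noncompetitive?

competitive

Km increases (2.74 → 10.2 mM) while Vmax is unchanged — the hallmark of competitive inhibition.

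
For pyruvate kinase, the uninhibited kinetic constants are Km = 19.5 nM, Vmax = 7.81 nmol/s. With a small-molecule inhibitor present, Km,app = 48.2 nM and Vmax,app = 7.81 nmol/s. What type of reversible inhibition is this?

Km increases (19.5 → 48.2 nM) while Vmax is unchanged — the hallmark of competitive inhibition.

competitive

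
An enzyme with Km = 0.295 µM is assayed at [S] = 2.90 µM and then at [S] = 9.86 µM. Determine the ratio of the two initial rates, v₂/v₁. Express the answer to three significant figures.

1.07

Since Vmax cancels, v₂/v₁ = [S]₂(Km+[S]₁) / [S]₁(Km+[S]₂).
= 9.86×(0.295+2.90) / (2.90×(0.295+9.86)) = 31.50/29.45 = 1.07.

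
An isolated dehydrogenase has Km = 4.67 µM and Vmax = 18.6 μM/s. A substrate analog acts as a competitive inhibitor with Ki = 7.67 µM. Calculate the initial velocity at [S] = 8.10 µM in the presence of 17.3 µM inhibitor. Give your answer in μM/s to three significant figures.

6.47 μM/s

α = 1 + [I]/Ki = 1 + 17.3/7.67 = 3.256.
For a competitive inhibitor, Vmax is unchanged and the apparent Km becomes α·Km: Km,app = 15.2 µM, Vmax,app = 18.6 μM/s.
v = Vmax,app·[S]/(Km,app + [S]) = 18.6 × 8.10/(15.2 + 8.10) = 6.47 μM/s.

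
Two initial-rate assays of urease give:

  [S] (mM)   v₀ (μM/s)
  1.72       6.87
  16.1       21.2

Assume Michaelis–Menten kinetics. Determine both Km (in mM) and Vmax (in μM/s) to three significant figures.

In reciprocal form, 1/v = (Km/Vmax)·(1/[S]) + 1/Vmax. The two points give (1/[S], 1/v) = (0.5814, 0.1456) and (0.06211, 0.04717).
Slope = (0.1456 − 0.04717)/(0.5814 − 0.06211) = 0.1895; intercept = 0.1456 − 0.1895×0.5814 = 0.03540.
Vmax = 1/intercept = 28.2 μM/s; Km = slope × Vmax = 0.1895 × 28.2 = 5.35 mM.

Km = 5.35 mM; Vmax = 28.2 μM/s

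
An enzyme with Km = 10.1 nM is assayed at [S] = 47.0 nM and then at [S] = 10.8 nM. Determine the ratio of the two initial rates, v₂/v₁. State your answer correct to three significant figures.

0.628

Since Vmax cancels, v₂/v₁ = [S]₂(Km+[S]₁) / [S]₁(Km+[S]₂).
= 10.8×(10.1+47.0) / (47.0×(10.1+10.8)) = 616.7/982.3 = 0.628.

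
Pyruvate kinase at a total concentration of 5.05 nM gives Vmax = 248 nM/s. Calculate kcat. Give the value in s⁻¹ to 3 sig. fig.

kcat = Vmax/[E]total = 248 nM/s / 5.05 nM = 49.1 s⁻¹.

49.1 s⁻¹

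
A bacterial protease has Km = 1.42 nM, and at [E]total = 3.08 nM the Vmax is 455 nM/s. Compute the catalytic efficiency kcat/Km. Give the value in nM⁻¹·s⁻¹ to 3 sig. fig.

104 nM⁻¹·s⁻¹

kcat = Vmax/[E]total = 455/3.08 = 148 s⁻¹.
kcat/Km = 148/1.42 = 104 nM⁻¹·s⁻¹.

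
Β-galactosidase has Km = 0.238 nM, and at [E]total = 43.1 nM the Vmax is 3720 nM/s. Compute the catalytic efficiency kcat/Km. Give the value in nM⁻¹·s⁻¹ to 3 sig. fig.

363 nM⁻¹·s⁻¹

kcat = Vmax/[E]total = 3720/43.1 = 86.3 s⁻¹.
kcat/Km = 86.3/0.238 = 363 nM⁻¹·s⁻¹.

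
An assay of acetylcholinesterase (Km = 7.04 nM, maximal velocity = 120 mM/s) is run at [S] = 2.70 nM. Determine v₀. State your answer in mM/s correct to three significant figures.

[S]/(Km+[S]) = 2.70/9.740 = 0.2772, the fractional saturation.
v = 0.2772 × Vmax = 0.2772 × 120 = 33.3 mM/s.

33.3 mM/s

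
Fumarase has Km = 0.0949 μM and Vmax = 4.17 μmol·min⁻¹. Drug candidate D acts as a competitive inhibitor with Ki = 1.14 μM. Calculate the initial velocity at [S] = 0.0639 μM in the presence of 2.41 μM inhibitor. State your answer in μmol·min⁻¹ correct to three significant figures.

0.741 μmol·min⁻¹

With α = 1 + [I]/Ki = 1 + 2.41/1.14 = 3.114, the competitive rate law is v = Vmax[S] / (αKm + [S]).
v = 4.17×0.0639 / (3.114×0.0949 + 0.0639) = 0.2665/0.3594 = 0.741 μmol·min⁻¹.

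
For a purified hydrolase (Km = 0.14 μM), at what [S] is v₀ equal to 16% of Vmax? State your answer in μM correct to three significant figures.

0.0267 μM

v/Vmax = [S]/(Km+[S]) = 0.16, so [S] = Km·0.16/(1 − 0.16) = 0.14 × 0.1905.
[S] = 0.0267 μM.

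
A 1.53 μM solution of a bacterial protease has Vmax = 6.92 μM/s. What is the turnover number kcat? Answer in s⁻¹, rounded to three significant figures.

4.52 s⁻¹

kcat = Vmax/[E]total = 6.92 μM/s / 1.53 μM = 4.52 s⁻¹.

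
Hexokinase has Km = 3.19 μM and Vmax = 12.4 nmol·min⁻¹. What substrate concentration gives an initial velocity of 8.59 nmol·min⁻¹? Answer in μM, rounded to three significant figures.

7.19 μM

The required fractional saturation is v/Vmax = 8.59/12.4 = 0.6927.
Then [S]/(Km+[S]) = 0.6927 ⇒ [S] = 3.19 × 0.6927/(1 − 0.6927) = 7.19 μM.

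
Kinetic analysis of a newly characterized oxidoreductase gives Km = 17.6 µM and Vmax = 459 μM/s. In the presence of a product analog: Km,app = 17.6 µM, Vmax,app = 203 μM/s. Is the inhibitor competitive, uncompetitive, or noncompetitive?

noncompetitive

Vmax decreases (459 → 203 μM/s) while Km is unchanged — pure noncompetitive inhibition.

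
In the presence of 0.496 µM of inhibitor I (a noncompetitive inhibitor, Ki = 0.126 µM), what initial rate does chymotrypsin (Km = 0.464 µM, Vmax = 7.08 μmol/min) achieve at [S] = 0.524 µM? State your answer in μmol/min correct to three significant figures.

0.761 μmol/min

α = 1 + [I]/Ki = 1 + 0.496/0.126 = 4.937.
For a noncompetitive inhibitor, Vmax is reduced to Vmax/α while Km is unchanged: Km,app = 0.464 µM, Vmax,app = 1.43 μmol/min.
v = Vmax,app·[S]/(Km,app + [S]) = 1.43 × 0.524/(0.464 + 0.524) = 0.761 μmol/min.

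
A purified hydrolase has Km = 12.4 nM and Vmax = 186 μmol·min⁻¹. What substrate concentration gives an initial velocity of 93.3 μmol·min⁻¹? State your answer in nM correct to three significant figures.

Rearranging v = Vmax[S]/(Km+[S]) gives [S] = Km·v/(Vmax − v).
[S] = 12.4 × 93.3 / (186 − 93.3) = 1157/92.70 = 12.5 nM.

12.5 nM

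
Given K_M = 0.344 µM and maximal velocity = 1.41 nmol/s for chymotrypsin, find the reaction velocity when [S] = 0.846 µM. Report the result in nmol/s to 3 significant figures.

1.00 nmol/s

v = Vmax·[S]/(Km + [S]) = 1.41 × 0.846 / (0.344 + 0.846)
  = 1.193 / 1.190 = 1.00 nmol/s.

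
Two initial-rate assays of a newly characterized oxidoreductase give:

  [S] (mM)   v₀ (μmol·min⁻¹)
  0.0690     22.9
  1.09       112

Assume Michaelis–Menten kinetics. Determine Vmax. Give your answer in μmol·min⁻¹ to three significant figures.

From v = Vmax[S]/(Km+[S]), each point gives Vmax = v(Km+[S])/[S].
Equating: 22.9(Km+0.0690)/0.0690 = 112(Km+1.09)/1.09.
331.9·Km + 22.9 = 102.8·Km + 112, so (331.9 − 102.8)·Km = 112 − 22.9.
Km = 89.10/229.1 = 0.389 mM; then Vmax = 22.9(0.389+0.0690)/0.0690 = 152 μmol·min⁻¹.

152 μmol·min⁻¹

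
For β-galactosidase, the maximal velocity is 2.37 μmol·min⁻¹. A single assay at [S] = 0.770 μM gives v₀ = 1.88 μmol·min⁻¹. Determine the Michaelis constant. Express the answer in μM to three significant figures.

0.201 μM

v/Vmax = 1.88/2.37 = 0.7932 = [S]/(Km+[S]).
So Km + [S] = [S]/0.7932 = 0.9707 μM, giving Km = 0.9707 − 0.770 = 0.201 μM.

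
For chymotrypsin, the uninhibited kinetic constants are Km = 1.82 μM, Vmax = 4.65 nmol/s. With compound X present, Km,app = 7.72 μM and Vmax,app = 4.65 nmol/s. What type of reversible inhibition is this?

competitive

Km increases (1.82 → 7.72 μM) while Vmax is unchanged — the hallmark of competitive inhibition.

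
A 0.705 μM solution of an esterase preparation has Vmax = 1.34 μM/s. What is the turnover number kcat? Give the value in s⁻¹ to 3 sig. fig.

1.90 s⁻¹

kcat = Vmax/[E]total = 1.34 μM/s / 0.705 μM = 1.90 s⁻¹.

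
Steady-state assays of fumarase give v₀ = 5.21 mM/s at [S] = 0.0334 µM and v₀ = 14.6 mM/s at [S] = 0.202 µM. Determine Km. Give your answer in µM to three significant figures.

In reciprocal form, 1/v = (Km/Vmax)·(1/[S]) + 1/Vmax. The two points give (1/[S], 1/v) = (29.94, 0.1919) and (4.950, 0.06849).
Slope = (0.1919 − 0.06849)/(29.94 − 4.950) = 0.004940; intercept = 0.1919 − 0.004940×29.94 = 0.04404.
Vmax = 1/intercept = 22.7 mM/s; Km = slope × Vmax = 0.004940 × 22.7 = 0.112 µM.

0.112 µM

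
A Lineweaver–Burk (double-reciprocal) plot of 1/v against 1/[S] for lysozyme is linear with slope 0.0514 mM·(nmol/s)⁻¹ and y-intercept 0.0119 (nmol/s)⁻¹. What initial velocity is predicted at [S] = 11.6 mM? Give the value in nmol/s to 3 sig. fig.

61.2 nmol/s

The y-intercept is 1/Vmax, so Vmax = 1/0.0119 = 84.0 nmol/s.
The slope is Km/Vmax, so Km = 0.0514 × 84.0 = 4.32 mM.
Then v = 84.0 × 11.6/(4.32 + 11.6) = 61.2 nmol/s.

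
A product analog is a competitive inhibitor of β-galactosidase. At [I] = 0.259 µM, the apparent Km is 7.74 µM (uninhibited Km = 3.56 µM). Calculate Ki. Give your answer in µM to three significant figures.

0.221 µM

Competitive: Km,app = α·Km with α = 1 + [I]/Ki.
α = Km,app/Km = 7.74/3.56 = 2.174.
Since α = 1 + [I]/Ki, [I]/Ki = 2.174 − 1 = 1.174 and Ki = 0.259/1.174 = 0.221 µM.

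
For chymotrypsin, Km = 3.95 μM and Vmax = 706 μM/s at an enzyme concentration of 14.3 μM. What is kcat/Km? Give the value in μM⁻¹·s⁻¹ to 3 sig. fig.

kcat = Vmax/[E]total = 706/14.3 = 49.4 s⁻¹.
kcat/Km = 49.4/3.95 = 12.5 μM⁻¹·s⁻¹.

12.5 μM⁻¹·s⁻¹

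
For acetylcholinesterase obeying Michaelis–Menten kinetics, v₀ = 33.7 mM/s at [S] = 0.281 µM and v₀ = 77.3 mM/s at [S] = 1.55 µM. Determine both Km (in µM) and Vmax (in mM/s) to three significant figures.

Km = 0.622 µM; Vmax = 108 mM/s

In reciprocal form, 1/v = (Km/Vmax)·(1/[S]) + 1/Vmax. The two points give (1/[S], 1/v) = (3.559, 0.02967) and (0.6452, 0.01294).
Slope = (0.02967 − 0.01294)/(3.559 − 0.6452) = 0.005745; intercept = 0.02967 − 0.005745×3.559 = 0.009230.
Vmax = 1/intercept = 108 mM/s; Km = slope × Vmax = 0.005745 × 108 = 0.622 µM.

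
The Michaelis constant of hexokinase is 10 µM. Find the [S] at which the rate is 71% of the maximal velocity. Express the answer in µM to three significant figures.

24.5 µM

v/Vmax = [S]/(Km+[S]) = 0.71, so [S] = Km·0.71/(1 − 0.71) = 10 × 2.448.
[S] = 24.5 µM.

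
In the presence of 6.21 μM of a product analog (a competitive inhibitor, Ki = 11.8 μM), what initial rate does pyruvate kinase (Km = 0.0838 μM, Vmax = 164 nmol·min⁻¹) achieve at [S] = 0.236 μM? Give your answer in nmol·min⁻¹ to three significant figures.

α = 1 + [I]/Ki = 1 + 6.21/11.8 = 1.526.
For a competitive inhibitor, Vmax is unchanged and the apparent Km becomes α·Km: Km,app = 0.128 μM, Vmax,app = 164 nmol·min⁻¹.
v = Vmax,app·[S]/(Km,app + [S]) = 164 × 0.236/(0.128 + 0.236) = 106 nmol·min⁻¹.

106 nmol·min⁻¹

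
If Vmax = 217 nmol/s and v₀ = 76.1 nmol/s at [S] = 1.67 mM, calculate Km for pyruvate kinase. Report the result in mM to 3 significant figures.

3.09 mM

From v = Vmax[S]/(Km+[S]), Km = [S](Vmax − v)/v.
Km = 1.67 × (217 − 76.1) / 76.1 = 235.3/76.1 = 3.09 mM.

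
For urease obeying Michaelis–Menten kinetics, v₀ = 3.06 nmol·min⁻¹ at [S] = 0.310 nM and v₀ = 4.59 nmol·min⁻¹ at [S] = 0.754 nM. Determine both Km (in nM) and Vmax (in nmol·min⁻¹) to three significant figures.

From v = Vmax[S]/(Km+[S]), each point gives Vmax = v(Km+[S])/[S].
Equating: 3.06(Km+0.310)/0.310 = 4.59(Km+0.754)/0.754.
9.871·Km + 3.06 = 6.088·Km + 4.59, so (9.871 − 6.088)·Km = 4.59 − 3.06.
Km = 1.530/3.783 = 0.404 nM; then Vmax = 3.06(0.404+0.310)/0.310 = 7.05 nmol·min⁻¹.

Km = 0.404 nM; Vmax = 7.05 nmol·min⁻¹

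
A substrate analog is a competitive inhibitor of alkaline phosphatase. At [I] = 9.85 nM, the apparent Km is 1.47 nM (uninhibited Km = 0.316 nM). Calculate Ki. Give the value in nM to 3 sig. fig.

2.70 nM

Competitive: Km,app = α·Km with α = 1 + [I]/Ki.
α = Km,app/Km = 1.47/0.316 = 4.652.
Since α = 1 + [I]/Ki, [I]/Ki = 4.652 − 1 = 3.652 and Ki = 9.85/3.652 = 2.70 nM.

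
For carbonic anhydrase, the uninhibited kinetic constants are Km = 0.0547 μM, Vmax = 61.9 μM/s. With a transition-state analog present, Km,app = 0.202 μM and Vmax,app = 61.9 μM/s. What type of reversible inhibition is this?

competitive

Km increases (0.0547 → 0.202 μM) while Vmax is unchanged — the hallmark of competitive inhibition.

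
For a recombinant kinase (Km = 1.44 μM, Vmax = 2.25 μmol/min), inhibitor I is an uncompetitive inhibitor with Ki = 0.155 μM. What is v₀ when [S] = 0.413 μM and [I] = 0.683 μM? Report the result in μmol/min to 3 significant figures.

0.253 μmol/min

α = 1 + [I]/Ki = 1 + 0.683/0.155 = 5.406.
For an uncompetitive inhibitor, both parameters are divided by α, giving Vmax/α and Km/α: Km,app = 0.266 μM, Vmax,app = 0.416 μmol/min.
v = Vmax,app·[S]/(Km,app + [S]) = 0.416 × 0.413/(0.266 + 0.413) = 0.253 μmol/min.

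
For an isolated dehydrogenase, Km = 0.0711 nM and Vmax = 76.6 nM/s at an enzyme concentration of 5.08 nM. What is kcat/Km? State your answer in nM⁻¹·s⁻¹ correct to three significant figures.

kcat = Vmax/[E]total = 76.6/5.08 = 15.1 s⁻¹.
kcat/Km = 15.1/0.0711 = 212 nM⁻¹·s⁻¹.

212 nM⁻¹·s⁻¹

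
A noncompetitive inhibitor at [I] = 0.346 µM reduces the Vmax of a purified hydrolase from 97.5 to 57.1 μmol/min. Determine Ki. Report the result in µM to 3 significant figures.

0.489 µM

Noncompetitive: Vmax,app = Vmax/α with α = 1 + [I]/Ki.
α = Vmax/Vmax,app = 97.5/57.1 = 1.708.
Since α = 1 + [I]/Ki, [I]/Ki = 1.708 − 1 = 0.7075 and Ki = 0.346/0.7075 = 0.489 µM.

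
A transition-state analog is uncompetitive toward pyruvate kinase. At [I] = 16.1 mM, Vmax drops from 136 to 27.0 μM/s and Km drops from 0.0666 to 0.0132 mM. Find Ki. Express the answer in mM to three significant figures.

Uncompetitive: Vmax,app = Vmax/α (and Km,app = Km/α) with α = 1 + [I]/Ki.
α = Vmax/Vmax,app = 136/27.0 = 5.037.
Since α = 1 + [I]/Ki, [I]/Ki = 5.037 − 1 = 4.037 and Ki = 16.1/4.037 = 3.99 mM.

3.99 mM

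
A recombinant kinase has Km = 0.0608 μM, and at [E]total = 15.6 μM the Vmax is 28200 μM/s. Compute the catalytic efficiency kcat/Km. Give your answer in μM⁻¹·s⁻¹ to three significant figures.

29700 μM⁻¹·s⁻¹

kcat = Vmax/[E]total = 28200/15.6 = 1810 s⁻¹.
kcat/Km = 1810/0.0608 = 29700 μM⁻¹·s⁻¹.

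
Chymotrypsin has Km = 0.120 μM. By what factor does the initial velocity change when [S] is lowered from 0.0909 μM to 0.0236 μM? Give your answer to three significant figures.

Since Vmax cancels, v₂/v₁ = [S]₂(Km+[S]₁) / [S]₁(Km+[S]₂).
= 0.0236×(0.120+0.0909) / (0.0909×(0.120+0.0236)) = 0.004977/0.01305 = 0.381.

0.381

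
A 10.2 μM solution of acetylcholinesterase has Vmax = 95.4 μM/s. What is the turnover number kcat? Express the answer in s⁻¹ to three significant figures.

kcat = Vmax/[E]total = 95.4 μM/s / 10.2 μM = 9.35 s⁻¹.

9.35 s⁻¹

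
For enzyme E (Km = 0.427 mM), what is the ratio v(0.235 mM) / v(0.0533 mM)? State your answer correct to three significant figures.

The fractional saturations are [S]/(Km+[S]) = 0.0533/0.4803 = 0.1110 and 0.235/0.6620 = 0.3550.
v₂/v₁ is just their ratio: 0.3550/0.1110 = 3.20.

3.20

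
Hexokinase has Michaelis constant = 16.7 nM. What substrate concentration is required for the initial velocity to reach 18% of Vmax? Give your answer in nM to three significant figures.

v/Vmax = [S]/(Km+[S]) = 0.18, so [S] = Km·0.18/(1 − 0.18) = 16.7 × 0.2195.
[S] = 3.67 nM.

3.67 nM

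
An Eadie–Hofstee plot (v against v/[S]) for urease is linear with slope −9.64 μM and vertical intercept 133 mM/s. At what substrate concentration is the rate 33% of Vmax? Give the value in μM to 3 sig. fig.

4.75 μM

The Eadie–Hofstee slope gives Km = 9.64 μM (slope = −Km).
v/Vmax = [S]/(Km+[S]) = 0.33 ⇒ [S] = Km·0.33/(1−0.33) = 9.64 × 0.4925 = 4.75 μM.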